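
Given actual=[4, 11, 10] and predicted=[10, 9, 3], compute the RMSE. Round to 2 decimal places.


MSE = 29.6667. RMSE = sqrt(29.6667) = 5.45.

5.45


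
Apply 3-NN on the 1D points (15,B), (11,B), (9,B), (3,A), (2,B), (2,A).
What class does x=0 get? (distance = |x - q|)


Distances: |15-0|=15, |11-0|=11, |9-0|=9, |3-0|=3, |2-0|=2, |2-0|=2. 3 nearest: (2,A), (2,B), (3,A). Counts: {'A': 2, 'B': 1}. Majority class: A.

A


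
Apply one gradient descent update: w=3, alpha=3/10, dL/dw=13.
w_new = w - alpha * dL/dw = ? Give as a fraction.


w_new = 3 - 3/10 * 13 = 3 - 39/10 = -9/10.

-9/10


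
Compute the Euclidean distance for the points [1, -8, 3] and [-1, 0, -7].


d = sqrt(sum of squared differences). (1--1)^2=4, (-8-0)^2=64, (3--7)^2=100. Sum = 168.

sqrt(168)


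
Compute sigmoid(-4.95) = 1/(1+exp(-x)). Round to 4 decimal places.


sigma(-4.95) = 1/(1+e^(4.95)) = 1/(1+141.174964) = 1/142.174964 = 0.0070.

0.0070


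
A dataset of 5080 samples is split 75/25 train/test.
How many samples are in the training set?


Test set = 5080 * 25% = 1270. Training set = 5080 - 1270 = 3810.

3810


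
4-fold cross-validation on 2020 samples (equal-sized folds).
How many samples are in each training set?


Each validation fold has 2020/4 = 505 samples. Training set = 2020 - 505 = 1515.

1515


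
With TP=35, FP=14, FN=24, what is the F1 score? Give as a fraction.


Precision = 35/49 = 5/7. Recall = 35/59 = 35/59. F1 = 2*P*R/(P+R) = 35/54.

35/54


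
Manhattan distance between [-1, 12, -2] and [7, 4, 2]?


d = sum of absolute differences: |-1-7|=8 + |12-4|=8 + |-2-2|=4 = 20.

20


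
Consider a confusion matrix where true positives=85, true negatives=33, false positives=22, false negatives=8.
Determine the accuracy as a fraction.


Accuracy = (TP + TN) / (TP + TN + FP + FN) = (85 + 33) / 148 = 59/74.

59/74


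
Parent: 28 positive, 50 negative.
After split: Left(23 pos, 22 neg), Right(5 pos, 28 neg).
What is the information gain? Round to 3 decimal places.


H(parent) = 0.9418. H(left) = 0.9996, H(right) = 0.6136. Weighted = (45/78)*0.9996 + (33/78)*0.6136 = 0.8363. IG = 0.9418 - 0.8363 = 0.1055, which rounds to 0.106.

0.106


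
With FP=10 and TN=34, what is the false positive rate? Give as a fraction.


FPR = FP / (FP + TN) = 10 / 44 = 5/22.

5/22


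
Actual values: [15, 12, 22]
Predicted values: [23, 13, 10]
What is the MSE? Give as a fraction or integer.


MSE = (1/3) * ((15-23)^2=64 + (12-13)^2=1 + (22-10)^2=144). Sum = 209. MSE = 209/3.

209/3


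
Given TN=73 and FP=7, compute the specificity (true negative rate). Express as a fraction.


Specificity = TN / (TN + FP) = 73 / 80 = 73/80.

73/80


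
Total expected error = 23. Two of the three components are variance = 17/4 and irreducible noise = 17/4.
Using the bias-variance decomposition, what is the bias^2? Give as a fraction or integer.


Total error = bias^2 + variance + irreducible noise. So bias^2 = 23 - 17/4 - 17/4 = 29/2.

29/2


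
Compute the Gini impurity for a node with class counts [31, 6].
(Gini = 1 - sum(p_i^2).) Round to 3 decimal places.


Total = 37. Proportions: 31/37, 6/37. sum(p_i^2) = 0.7283. Gini = 1 - 0.7283 = 0.2717, which rounds to 0.272.

0.272


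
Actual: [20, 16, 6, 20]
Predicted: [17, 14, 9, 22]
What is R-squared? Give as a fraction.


Mean(y) = 31/2. SS_res = 26. SS_tot = 131. R^2 = 1 - 26/(131) = 105/131.

105/131


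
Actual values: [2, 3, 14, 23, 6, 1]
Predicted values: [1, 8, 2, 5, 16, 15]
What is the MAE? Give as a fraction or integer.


MAE = (1/6) * (|2-1|=1 + |3-8|=5 + |14-2|=12 + |23-5|=18 + |6-16|=10 + |1-15|=14). Sum = 60. MAE = 10.

10


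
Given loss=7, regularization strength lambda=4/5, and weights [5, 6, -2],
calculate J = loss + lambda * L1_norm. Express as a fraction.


L1 norm = sum(|w|) = 13. J = 7 + 4/5 * 13 = 87/5.

87/5


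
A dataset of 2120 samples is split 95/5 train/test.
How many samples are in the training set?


Test set = 2120 * 5% = 106. Training set = 2120 - 106 = 2014.

2014


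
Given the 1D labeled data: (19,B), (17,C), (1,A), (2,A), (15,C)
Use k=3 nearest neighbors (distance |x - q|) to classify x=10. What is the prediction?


Distances: |19-10|=9, |17-10|=7, |1-10|=9, |2-10|=8, |15-10|=5. 3 nearest: (15,C), (17,C), (2,A). Counts: {'C': 2, 'A': 1}. Majority class: C.

C


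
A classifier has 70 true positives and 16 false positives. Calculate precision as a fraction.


Precision = TP / (TP + FP) = 70 / 86 = 35/43.

35/43


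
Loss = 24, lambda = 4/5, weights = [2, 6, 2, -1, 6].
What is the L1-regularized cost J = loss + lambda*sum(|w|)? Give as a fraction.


L1 norm = sum(|w|) = 17. J = 24 + 4/5 * 17 = 188/5.

188/5


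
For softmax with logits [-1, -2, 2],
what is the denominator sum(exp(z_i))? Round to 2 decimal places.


Denom = e^-1=0.3679 + e^-2=0.1353 + e^2=7.3891. Sum = 7.8923, which rounds to 7.89.

7.89


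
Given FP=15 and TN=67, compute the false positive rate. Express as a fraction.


FPR = FP / (FP + TN) = 15 / 82 = 15/82.

15/82


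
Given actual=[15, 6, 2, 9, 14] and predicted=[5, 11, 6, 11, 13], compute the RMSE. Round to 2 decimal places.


MSE = 29.2000. RMSE = sqrt(29.2000) = 5.40.

5.40


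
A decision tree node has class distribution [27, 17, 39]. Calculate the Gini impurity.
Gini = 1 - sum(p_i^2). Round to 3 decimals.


Total = 83. Proportions: 27/83, 17/83, 39/83. sum(p_i^2) = 0.3686. Gini = 1 - 0.3686 = 0.6314, which rounds to 0.631.

0.631


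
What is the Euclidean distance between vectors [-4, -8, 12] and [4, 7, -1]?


d = sqrt(sum of squared differences). (-4-4)^2=64, (-8-7)^2=225, (12--1)^2=169. Sum = 458.

sqrt(458)


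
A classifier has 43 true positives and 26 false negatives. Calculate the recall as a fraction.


Recall = TP / (TP + FN) = 43 / 69 = 43/69.

43/69


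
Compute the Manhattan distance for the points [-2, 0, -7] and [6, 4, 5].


d = sum of absolute differences: |-2-6|=8 + |0-4|=4 + |-7-5|=12 = 24.

24


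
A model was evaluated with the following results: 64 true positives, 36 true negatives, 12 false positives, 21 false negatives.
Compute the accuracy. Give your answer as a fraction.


Accuracy = (TP + TN) / (TP + TN + FP + FN) = (64 + 36) / 133 = 100/133.

100/133


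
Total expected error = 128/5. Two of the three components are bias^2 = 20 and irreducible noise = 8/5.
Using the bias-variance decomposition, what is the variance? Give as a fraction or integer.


Total error = bias^2 + variance + irreducible noise. So variance = 128/5 - 20 - 8/5 = 4.

4


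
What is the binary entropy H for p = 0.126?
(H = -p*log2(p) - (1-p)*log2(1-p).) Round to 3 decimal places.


H = -0.126*log2(0.126) - 0.874*log2(0.874) = 0.546.

0.546


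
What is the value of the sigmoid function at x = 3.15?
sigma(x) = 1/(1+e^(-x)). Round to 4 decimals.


sigma(3.15) = 1/(1+e^(-3.15)) = 1/(1+0.042852) = 1/1.042852 = 0.9589.

0.9589


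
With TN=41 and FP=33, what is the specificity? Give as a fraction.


Specificity = TN / (TN + FP) = 41 / 74 = 41/74.

41/74


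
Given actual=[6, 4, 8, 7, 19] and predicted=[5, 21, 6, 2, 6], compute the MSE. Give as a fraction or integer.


MSE = (1/5) * ((6-5)^2=1 + (4-21)^2=289 + (8-6)^2=4 + (7-2)^2=25 + (19-6)^2=169). Sum = 488. MSE = 488/5.

488/5


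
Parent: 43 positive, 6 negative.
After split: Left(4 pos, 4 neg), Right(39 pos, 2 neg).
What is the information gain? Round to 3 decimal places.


H(parent) = 0.5364. H(left) = 1.0000, H(right) = 0.2812. Weighted = (8/49)*1.0000 + (41/49)*0.2812 = 0.3986. IG = 0.5364 - 0.3986 = 0.1378, which rounds to 0.138.

0.138


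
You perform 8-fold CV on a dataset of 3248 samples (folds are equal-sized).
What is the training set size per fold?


Each validation fold has 3248/8 = 406 samples. Training set = 3248 - 406 = 2842.

2842


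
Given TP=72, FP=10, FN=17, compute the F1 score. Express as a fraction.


Precision = 72/82 = 36/41. Recall = 72/89 = 72/89. F1 = 2*P*R/(P+R) = 16/19.

16/19


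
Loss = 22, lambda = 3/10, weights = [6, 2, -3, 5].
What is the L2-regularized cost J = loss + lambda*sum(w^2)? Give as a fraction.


L2 sq norm = sum(w^2) = 74. J = 22 + 3/10 * 74 = 221/5.

221/5


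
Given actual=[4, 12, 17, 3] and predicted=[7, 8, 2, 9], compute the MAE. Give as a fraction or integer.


MAE = (1/4) * (|4-7|=3 + |12-8|=4 + |17-2|=15 + |3-9|=6). Sum = 28. MAE = 7.

7


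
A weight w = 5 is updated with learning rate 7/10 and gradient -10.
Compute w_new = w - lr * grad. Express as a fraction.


w_new = 5 - 7/10 * -10 = 5 - -7 = 12.

12


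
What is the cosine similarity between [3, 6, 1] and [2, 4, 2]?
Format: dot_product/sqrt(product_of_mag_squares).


dot = 32. |a|^2 = 46, |b|^2 = 24. cos = 32/sqrt(1104).

32/sqrt(1104)


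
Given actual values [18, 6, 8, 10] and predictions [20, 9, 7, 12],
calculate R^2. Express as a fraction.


Mean(y) = 21/2. SS_res = 18. SS_tot = 83. R^2 = 1 - 18/(83) = 65/83.

65/83


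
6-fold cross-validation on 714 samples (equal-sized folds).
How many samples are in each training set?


Each validation fold has 714/6 = 119 samples. Training set = 714 - 119 = 595.

595


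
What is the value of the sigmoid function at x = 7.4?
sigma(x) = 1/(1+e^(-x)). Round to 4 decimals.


sigma(7.4) = 1/(1+e^(-7.4)) = 1/(1+0.000611) = 1/1.000611 = 0.9994.

0.9994


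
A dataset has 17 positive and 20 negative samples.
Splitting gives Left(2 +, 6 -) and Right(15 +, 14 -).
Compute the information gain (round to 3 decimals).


H(parent) = 0.9953. H(left) = 0.8113, H(right) = 0.9991. Weighted = (8/37)*0.8113 + (29/37)*0.9991 = 0.9585. IG = 0.9953 - 0.9585 = 0.0368, which rounds to 0.037.

0.037


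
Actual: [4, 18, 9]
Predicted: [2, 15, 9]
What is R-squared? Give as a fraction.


Mean(y) = 31/3. SS_res = 13. SS_tot = 302/3. R^2 = 1 - 13/(302/3) = 263/302.

263/302


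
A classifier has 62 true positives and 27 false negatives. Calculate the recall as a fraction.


Recall = TP / (TP + FN) = 62 / 89 = 62/89.

62/89


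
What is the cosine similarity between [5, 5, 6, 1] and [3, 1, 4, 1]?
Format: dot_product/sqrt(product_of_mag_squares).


dot = 45. |a|^2 = 87, |b|^2 = 27. cos = 45/sqrt(2349).

45/sqrt(2349)


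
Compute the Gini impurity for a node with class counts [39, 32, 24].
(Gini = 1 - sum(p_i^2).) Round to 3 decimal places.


Total = 95. Proportions: 39/95, 32/95, 24/95. sum(p_i^2) = 0.3458. Gini = 1 - 0.3458 = 0.6542, which rounds to 0.654.

0.654


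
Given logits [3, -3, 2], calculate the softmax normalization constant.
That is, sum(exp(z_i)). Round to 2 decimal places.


Denom = e^3=20.0855 + e^-3=0.0498 + e^2=7.3891. Sum = 27.5244, which rounds to 27.52.

27.52


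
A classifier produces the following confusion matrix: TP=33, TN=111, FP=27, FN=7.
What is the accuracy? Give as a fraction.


Accuracy = (TP + TN) / (TP + TN + FP + FN) = (33 + 111) / 178 = 72/89.

72/89


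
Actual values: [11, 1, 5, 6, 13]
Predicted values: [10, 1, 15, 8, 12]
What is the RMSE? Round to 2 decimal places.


MSE = 21.2000. RMSE = sqrt(21.2000) = 4.60.

4.60


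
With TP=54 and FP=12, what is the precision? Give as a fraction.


Precision = TP / (TP + FP) = 54 / 66 = 9/11.

9/11


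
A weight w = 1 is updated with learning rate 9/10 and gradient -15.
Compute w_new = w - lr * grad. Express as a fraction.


w_new = 1 - 9/10 * -15 = 1 - -27/2 = 29/2.

29/2


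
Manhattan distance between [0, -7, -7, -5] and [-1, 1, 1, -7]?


d = sum of absolute differences: |0--1|=1 + |-7-1|=8 + |-7-1|=8 + |-5--7|=2 = 19.

19


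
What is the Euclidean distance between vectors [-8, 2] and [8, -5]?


d = sqrt(sum of squared differences). (-8-8)^2=256, (2--5)^2=49. Sum = 305.

sqrt(305)


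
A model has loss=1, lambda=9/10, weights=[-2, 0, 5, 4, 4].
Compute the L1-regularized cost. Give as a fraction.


L1 norm = sum(|w|) = 15. J = 1 + 9/10 * 15 = 29/2.

29/2


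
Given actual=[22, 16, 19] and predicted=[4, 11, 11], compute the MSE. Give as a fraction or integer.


MSE = (1/3) * ((22-4)^2=324 + (16-11)^2=25 + (19-11)^2=64). Sum = 413. MSE = 413/3.

413/3


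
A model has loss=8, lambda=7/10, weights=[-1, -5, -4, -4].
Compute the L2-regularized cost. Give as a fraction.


L2 sq norm = sum(w^2) = 58. J = 8 + 7/10 * 58 = 243/5.

243/5


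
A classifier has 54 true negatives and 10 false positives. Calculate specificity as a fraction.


Specificity = TN / (TN + FP) = 54 / 64 = 27/32.

27/32


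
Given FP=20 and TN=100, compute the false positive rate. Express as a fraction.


FPR = FP / (FP + TN) = 20 / 120 = 1/6.

1/6


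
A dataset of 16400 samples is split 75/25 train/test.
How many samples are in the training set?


Test set = 16400 * 25% = 4100. Training set = 16400 - 4100 = 12300.

12300


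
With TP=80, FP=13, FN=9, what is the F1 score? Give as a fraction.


Precision = 80/93 = 80/93. Recall = 80/89 = 80/89. F1 = 2*P*R/(P+R) = 80/91.

80/91


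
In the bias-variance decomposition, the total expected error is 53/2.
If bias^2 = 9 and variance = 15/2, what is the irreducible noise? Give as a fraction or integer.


Total error = bias^2 + variance + irreducible noise. So irreducible noise = 53/2 - 9 - 15/2 = 10.

10


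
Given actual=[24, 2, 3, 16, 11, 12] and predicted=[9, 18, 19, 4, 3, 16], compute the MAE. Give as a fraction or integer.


MAE = (1/6) * (|24-9|=15 + |2-18|=16 + |3-19|=16 + |16-4|=12 + |11-3|=8 + |12-16|=4). Sum = 71. MAE = 71/6.

71/6


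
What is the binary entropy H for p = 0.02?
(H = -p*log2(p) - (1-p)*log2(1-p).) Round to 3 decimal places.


H = -0.02*log2(0.02) - 0.98*log2(0.98) = 0.141.

0.141


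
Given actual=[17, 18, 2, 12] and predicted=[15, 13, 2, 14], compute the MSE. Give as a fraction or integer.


MSE = (1/4) * ((17-15)^2=4 + (18-13)^2=25 + (2-2)^2=0 + (12-14)^2=4). Sum = 33. MSE = 33/4.

33/4


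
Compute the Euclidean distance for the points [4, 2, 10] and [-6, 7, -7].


d = sqrt(sum of squared differences). (4--6)^2=100, (2-7)^2=25, (10--7)^2=289. Sum = 414.

sqrt(414)


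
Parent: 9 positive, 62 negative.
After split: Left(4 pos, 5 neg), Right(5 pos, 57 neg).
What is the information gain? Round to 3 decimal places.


H(parent) = 0.5485. H(left) = 0.9911, H(right) = 0.4044. Weighted = (9/71)*0.9911 + (62/71)*0.4044 = 0.4788. IG = 0.5485 - 0.4788 = 0.0697, which rounds to 0.070.

0.070


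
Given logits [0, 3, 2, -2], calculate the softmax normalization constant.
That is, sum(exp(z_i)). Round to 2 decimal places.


Denom = e^0=1.0000 + e^3=20.0855 + e^2=7.3891 + e^-2=0.1353. Sum = 28.6099, which rounds to 28.61.

28.61


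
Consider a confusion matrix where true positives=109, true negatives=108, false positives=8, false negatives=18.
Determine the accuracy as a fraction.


Accuracy = (TP + TN) / (TP + TN + FP + FN) = (109 + 108) / 243 = 217/243.

217/243


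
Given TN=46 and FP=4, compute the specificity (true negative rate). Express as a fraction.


Specificity = TN / (TN + FP) = 46 / 50 = 23/25.

23/25


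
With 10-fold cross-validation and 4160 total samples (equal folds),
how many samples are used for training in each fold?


Each validation fold has 4160/10 = 416 samples. Training set = 4160 - 416 = 3744.

3744


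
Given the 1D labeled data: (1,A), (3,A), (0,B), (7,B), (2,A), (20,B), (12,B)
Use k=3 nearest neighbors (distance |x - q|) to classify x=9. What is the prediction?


Distances: |1-9|=8, |3-9|=6, |0-9|=9, |7-9|=2, |2-9|=7, |20-9|=11, |12-9|=3. 3 nearest: (7,B), (12,B), (3,A). Counts: {'B': 2, 'A': 1}. Majority class: B.

B


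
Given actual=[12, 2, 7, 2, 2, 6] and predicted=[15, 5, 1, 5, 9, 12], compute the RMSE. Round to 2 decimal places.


MSE = 24.6667. RMSE = sqrt(24.6667) = 4.97.

4.97


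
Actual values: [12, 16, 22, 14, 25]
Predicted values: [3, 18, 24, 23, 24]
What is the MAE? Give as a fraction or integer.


MAE = (1/5) * (|12-3|=9 + |16-18|=2 + |22-24|=2 + |14-23|=9 + |25-24|=1). Sum = 23. MAE = 23/5.

23/5


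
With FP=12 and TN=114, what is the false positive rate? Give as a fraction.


FPR = FP / (FP + TN) = 12 / 126 = 2/21.

2/21


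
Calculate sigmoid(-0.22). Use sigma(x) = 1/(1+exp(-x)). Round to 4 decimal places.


sigma(-0.22) = 1/(1+e^(0.22)) = 1/(1+1.246077) = 1/2.246077 = 0.4452.

0.4452


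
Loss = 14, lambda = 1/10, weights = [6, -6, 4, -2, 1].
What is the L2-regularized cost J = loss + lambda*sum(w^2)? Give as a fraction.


L2 sq norm = sum(w^2) = 93. J = 14 + 1/10 * 93 = 233/10.

233/10


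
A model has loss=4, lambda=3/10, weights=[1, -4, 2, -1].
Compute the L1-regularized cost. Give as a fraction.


L1 norm = sum(|w|) = 8. J = 4 + 3/10 * 8 = 32/5.

32/5


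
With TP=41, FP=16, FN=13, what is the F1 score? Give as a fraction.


Precision = 41/57 = 41/57. Recall = 41/54 = 41/54. F1 = 2*P*R/(P+R) = 82/111.

82/111


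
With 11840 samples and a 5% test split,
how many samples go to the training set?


Test set = 11840 * 5% = 592. Training set = 11840 - 592 = 11248.

11248


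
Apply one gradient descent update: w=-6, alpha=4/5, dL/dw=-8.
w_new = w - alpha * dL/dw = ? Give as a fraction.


w_new = -6 - 4/5 * -8 = -6 - -32/5 = 2/5.

2/5


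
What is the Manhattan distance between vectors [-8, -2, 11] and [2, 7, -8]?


d = sum of absolute differences: |-8-2|=10 + |-2-7|=9 + |11--8|=19 = 38.

38


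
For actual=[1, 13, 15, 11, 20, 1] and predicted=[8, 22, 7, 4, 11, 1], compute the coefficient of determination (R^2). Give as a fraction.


Mean(y) = 61/6. SS_res = 324. SS_tot = 1781/6. R^2 = 1 - 324/(1781/6) = -163/1781.

-163/1781


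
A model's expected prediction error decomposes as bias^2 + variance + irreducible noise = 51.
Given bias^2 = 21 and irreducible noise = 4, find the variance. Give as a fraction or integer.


Total error = bias^2 + variance + irreducible noise. So variance = 51 - 21 - 4 = 26.

26


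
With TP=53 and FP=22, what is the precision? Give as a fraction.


Precision = TP / (TP + FP) = 53 / 75 = 53/75.

53/75


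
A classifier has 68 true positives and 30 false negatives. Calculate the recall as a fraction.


Recall = TP / (TP + FN) = 68 / 98 = 34/49.

34/49


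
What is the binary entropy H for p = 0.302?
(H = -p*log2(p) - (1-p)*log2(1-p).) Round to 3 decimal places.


H = -0.302*log2(0.302) - 0.698*log2(0.698) = 0.884.

0.884


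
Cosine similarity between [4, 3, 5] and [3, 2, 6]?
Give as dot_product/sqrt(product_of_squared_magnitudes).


dot = 48. |a|^2 = 50, |b|^2 = 49. cos = 48/sqrt(2450).

48/sqrt(2450)


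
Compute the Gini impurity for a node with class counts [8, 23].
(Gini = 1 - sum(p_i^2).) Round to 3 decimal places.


Total = 31. Proportions: 8/31, 23/31. sum(p_i^2) = 0.6171. Gini = 1 - 0.6171 = 0.3829, which rounds to 0.383.

0.383


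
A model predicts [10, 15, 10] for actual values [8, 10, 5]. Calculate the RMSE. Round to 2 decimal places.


MSE = 18.0000. RMSE = sqrt(18.0000) = 4.24.

4.24


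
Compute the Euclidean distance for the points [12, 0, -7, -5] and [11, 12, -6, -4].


d = sqrt(sum of squared differences). (12-11)^2=1, (0-12)^2=144, (-7--6)^2=1, (-5--4)^2=1. Sum = 147.

sqrt(147)


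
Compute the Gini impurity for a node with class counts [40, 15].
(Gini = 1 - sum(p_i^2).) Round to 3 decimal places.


Total = 55. Proportions: 40/55, 15/55. sum(p_i^2) = 0.6033. Gini = 1 - 0.6033 = 0.3967, which rounds to 0.397.

0.397


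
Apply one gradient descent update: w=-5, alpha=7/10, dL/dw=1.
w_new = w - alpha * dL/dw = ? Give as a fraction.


w_new = -5 - 7/10 * 1 = -5 - 7/10 = -57/10.

-57/10


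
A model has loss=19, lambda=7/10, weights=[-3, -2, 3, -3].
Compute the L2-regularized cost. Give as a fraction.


L2 sq norm = sum(w^2) = 31. J = 19 + 7/10 * 31 = 407/10.

407/10


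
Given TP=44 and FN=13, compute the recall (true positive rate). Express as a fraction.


Recall = TP / (TP + FN) = 44 / 57 = 44/57.

44/57


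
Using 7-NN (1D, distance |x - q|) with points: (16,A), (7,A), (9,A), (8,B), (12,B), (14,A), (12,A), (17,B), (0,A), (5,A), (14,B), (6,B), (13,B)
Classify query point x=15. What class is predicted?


Distances: |16-15|=1, |7-15|=8, |9-15|=6, |8-15|=7, |12-15|=3, |14-15|=1, |12-15|=3, |17-15|=2, |0-15|=15, |5-15|=10, |14-15|=1, |6-15|=9, |13-15|=2. 7 nearest: (16,A), (14,A), (14,B), (17,B), (13,B), (12,A), (12,B). Counts: {'A': 3, 'B': 4}. Majority class: B.

B


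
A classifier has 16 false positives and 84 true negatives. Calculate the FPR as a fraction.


FPR = FP / (FP + TN) = 16 / 100 = 4/25.

4/25


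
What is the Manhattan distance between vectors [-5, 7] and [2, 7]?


d = sum of absolute differences: |-5-2|=7 + |7-7|=0 = 7.

7


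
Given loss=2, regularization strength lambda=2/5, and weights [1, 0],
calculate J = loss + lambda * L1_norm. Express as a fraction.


L1 norm = sum(|w|) = 1. J = 2 + 2/5 * 1 = 12/5.

12/5


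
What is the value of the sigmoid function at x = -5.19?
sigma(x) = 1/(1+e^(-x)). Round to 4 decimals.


sigma(-5.19) = 1/(1+e^(5.19)) = 1/(1+179.468553) = 1/180.468553 = 0.0055.

0.0055


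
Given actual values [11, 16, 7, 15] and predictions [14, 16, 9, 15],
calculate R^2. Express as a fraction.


Mean(y) = 49/4. SS_res = 13. SS_tot = 203/4. R^2 = 1 - 13/(203/4) = 151/203.

151/203


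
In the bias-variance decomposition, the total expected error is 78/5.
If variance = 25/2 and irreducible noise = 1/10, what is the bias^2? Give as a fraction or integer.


Total error = bias^2 + variance + irreducible noise. So bias^2 = 78/5 - 25/2 - 1/10 = 3.

3


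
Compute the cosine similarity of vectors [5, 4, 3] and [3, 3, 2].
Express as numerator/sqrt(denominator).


dot = 33. |a|^2 = 50, |b|^2 = 22. cos = 33/sqrt(1100).

33/sqrt(1100)


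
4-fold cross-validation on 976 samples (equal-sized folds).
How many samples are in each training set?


Each validation fold has 976/4 = 244 samples. Training set = 976 - 244 = 732.

732


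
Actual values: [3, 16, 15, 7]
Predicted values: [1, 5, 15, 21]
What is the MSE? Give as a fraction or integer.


MSE = (1/4) * ((3-1)^2=4 + (16-5)^2=121 + (15-15)^2=0 + (7-21)^2=196). Sum = 321. MSE = 321/4.

321/4


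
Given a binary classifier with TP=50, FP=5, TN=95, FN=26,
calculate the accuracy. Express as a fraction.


Accuracy = (TP + TN) / (TP + TN + FP + FN) = (50 + 95) / 176 = 145/176.

145/176


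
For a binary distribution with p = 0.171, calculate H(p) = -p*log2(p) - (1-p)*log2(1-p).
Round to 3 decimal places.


H = -0.171*log2(0.171) - 0.829*log2(0.829) = 0.660.

0.660


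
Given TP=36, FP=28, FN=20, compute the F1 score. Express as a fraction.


Precision = 36/64 = 9/16. Recall = 36/56 = 9/14. F1 = 2*P*R/(P+R) = 3/5.

3/5


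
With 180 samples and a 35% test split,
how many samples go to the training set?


Test set = 180 * 35% = 63. Training set = 180 - 63 = 117.

117


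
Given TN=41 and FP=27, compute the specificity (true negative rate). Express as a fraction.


Specificity = TN / (TN + FP) = 41 / 68 = 41/68.

41/68


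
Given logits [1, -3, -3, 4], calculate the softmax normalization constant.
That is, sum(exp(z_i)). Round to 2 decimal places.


Denom = e^1=2.7183 + e^-3=0.0498 + e^-3=0.0498 + e^4=54.5982. Sum = 57.4161, which rounds to 57.42.

57.42


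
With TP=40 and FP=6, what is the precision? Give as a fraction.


Precision = TP / (TP + FP) = 40 / 46 = 20/23.

20/23


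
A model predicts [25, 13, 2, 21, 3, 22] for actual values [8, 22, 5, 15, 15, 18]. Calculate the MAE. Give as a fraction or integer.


MAE = (1/6) * (|8-25|=17 + |22-13|=9 + |5-2|=3 + |15-21|=6 + |15-3|=12 + |18-22|=4). Sum = 51. MAE = 17/2.

17/2


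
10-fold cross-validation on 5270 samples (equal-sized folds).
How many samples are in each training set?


Each validation fold has 5270/10 = 527 samples. Training set = 5270 - 527 = 4743.

4743


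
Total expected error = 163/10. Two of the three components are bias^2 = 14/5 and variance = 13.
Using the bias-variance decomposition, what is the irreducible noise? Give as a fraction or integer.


Total error = bias^2 + variance + irreducible noise. So irreducible noise = 163/10 - 14/5 - 13 = 1/2.

1/2


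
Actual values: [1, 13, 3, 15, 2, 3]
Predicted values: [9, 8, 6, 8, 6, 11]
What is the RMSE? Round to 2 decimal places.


MSE = 37.8333. RMSE = sqrt(37.8333) = 6.15.

6.15


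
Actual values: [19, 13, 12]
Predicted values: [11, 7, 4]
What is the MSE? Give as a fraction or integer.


MSE = (1/3) * ((19-11)^2=64 + (13-7)^2=36 + (12-4)^2=64). Sum = 164. MSE = 164/3.

164/3


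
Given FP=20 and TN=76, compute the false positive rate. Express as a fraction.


FPR = FP / (FP + TN) = 20 / 96 = 5/24.

5/24


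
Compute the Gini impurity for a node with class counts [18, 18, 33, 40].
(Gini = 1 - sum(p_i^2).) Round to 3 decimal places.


Total = 109. Proportions: 18/109, 18/109, 33/109, 40/109. sum(p_i^2) = 0.2809. Gini = 1 - 0.2809 = 0.7191, which rounds to 0.719.

0.719


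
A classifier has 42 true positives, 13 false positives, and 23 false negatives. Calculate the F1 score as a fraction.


Precision = 42/55 = 42/55. Recall = 42/65 = 42/65. F1 = 2*P*R/(P+R) = 7/10.

7/10


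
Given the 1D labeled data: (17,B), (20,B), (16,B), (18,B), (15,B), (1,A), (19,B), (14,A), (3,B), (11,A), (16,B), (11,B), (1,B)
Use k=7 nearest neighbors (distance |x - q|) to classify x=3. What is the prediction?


Distances: |17-3|=14, |20-3|=17, |16-3|=13, |18-3|=15, |15-3|=12, |1-3|=2, |19-3|=16, |14-3|=11, |3-3|=0, |11-3|=8, |16-3|=13, |11-3|=8, |1-3|=2. 7 nearest: (3,B), (1,A), (1,B), (11,A), (11,B), (14,A), (15,B). Counts: {'B': 4, 'A': 3}. Majority class: B.

B


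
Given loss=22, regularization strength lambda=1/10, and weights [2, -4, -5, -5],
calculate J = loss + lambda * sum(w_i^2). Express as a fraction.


L2 sq norm = sum(w^2) = 70. J = 22 + 1/10 * 70 = 29.

29


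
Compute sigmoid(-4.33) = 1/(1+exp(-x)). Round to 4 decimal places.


sigma(-4.33) = 1/(1+e^(4.33)) = 1/(1+75.944287) = 1/76.944287 = 0.0130.

0.0130


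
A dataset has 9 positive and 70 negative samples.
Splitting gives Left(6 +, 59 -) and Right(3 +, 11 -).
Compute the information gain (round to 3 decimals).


H(parent) = 0.5116. H(left) = 0.4441, H(right) = 0.7496. Weighted = (65/79)*0.4441 + (14/79)*0.7496 = 0.4982. IG = 0.5116 - 0.4982 = 0.0134, which rounds to 0.013.

0.013


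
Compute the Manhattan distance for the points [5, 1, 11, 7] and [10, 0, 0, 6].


d = sum of absolute differences: |5-10|=5 + |1-0|=1 + |11-0|=11 + |7-6|=1 = 18.

18


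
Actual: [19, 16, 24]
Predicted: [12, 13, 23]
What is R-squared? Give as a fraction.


Mean(y) = 59/3. SS_res = 59. SS_tot = 98/3. R^2 = 1 - 59/(98/3) = -79/98.

-79/98


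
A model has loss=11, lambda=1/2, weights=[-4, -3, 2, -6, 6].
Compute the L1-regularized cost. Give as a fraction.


L1 norm = sum(|w|) = 21. J = 11 + 1/2 * 21 = 43/2.

43/2


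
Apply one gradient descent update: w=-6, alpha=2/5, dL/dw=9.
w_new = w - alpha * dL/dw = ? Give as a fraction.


w_new = -6 - 2/5 * 9 = -6 - 18/5 = -48/5.

-48/5


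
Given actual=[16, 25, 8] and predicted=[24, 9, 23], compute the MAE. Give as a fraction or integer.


MAE = (1/3) * (|16-24|=8 + |25-9|=16 + |8-23|=15). Sum = 39. MAE = 13.

13


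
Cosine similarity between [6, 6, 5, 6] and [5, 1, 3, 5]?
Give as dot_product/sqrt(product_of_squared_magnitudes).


dot = 81. |a|^2 = 133, |b|^2 = 60. cos = 81/sqrt(7980).

81/sqrt(7980)


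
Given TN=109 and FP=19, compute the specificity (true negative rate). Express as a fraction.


Specificity = TN / (TN + FP) = 109 / 128 = 109/128.

109/128


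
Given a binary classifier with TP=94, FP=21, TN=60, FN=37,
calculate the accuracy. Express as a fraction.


Accuracy = (TP + TN) / (TP + TN + FP + FN) = (94 + 60) / 212 = 77/106.

77/106


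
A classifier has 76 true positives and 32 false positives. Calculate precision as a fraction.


Precision = TP / (TP + FP) = 76 / 108 = 19/27.

19/27


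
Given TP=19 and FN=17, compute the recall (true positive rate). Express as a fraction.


Recall = TP / (TP + FN) = 19 / 36 = 19/36.

19/36


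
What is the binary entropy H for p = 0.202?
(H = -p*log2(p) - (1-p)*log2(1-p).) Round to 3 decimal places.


H = -0.202*log2(0.202) - 0.798*log2(0.798) = 0.726.

0.726


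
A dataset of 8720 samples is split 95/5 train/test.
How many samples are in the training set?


Test set = 8720 * 5% = 436. Training set = 8720 - 436 = 8284.

8284


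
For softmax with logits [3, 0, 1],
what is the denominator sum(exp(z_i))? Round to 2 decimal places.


Denom = e^3=20.0855 + e^0=1.0000 + e^1=2.7183. Sum = 23.8038, which rounds to 23.80.

23.80


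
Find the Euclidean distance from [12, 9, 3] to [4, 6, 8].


d = sqrt(sum of squared differences). (12-4)^2=64, (9-6)^2=9, (3-8)^2=25. Sum = 98.

sqrt(98)


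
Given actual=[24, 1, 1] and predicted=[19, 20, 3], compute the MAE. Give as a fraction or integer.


MAE = (1/3) * (|24-19|=5 + |1-20|=19 + |1-3|=2). Sum = 26. MAE = 26/3.

26/3


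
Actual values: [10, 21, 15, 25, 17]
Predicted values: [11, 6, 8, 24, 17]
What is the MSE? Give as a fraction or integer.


MSE = (1/5) * ((10-11)^2=1 + (21-6)^2=225 + (15-8)^2=49 + (25-24)^2=1 + (17-17)^2=0). Sum = 276. MSE = 276/5.

276/5


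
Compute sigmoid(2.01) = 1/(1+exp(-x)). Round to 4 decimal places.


sigma(2.01) = 1/(1+e^(-2.01)) = 1/(1+0.133989) = 1/1.133989 = 0.8818.

0.8818


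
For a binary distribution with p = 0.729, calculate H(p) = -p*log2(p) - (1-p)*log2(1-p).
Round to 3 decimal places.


H = -0.729*log2(0.729) - 0.271*log2(0.271) = 0.843.

0.843


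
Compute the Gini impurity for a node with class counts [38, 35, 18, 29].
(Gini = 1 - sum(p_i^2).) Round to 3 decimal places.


Total = 120. Proportions: 38/120, 35/120, 18/120, 29/120. sum(p_i^2) = 0.2662. Gini = 1 - 0.2662 = 0.7338, which rounds to 0.734.

0.734


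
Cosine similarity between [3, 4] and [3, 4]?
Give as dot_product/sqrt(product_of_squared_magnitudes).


dot = 25. |a|^2 = 25, |b|^2 = 25. cos = 25/sqrt(625).

25/sqrt(625)


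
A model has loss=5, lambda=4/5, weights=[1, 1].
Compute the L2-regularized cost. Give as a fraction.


L2 sq norm = sum(w^2) = 2. J = 5 + 4/5 * 2 = 33/5.

33/5


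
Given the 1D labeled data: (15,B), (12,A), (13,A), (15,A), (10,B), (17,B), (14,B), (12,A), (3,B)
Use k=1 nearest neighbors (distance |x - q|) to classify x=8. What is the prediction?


Distances: |15-8|=7, |12-8|=4, |13-8|=5, |15-8|=7, |10-8|=2, |17-8|=9, |14-8|=6, |12-8|=4, |3-8|=5. 1 nearest: (10,B). Counts: {'B': 1}. Majority class: B.

B


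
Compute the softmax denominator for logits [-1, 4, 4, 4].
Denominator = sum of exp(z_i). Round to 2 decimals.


Denom = e^-1=0.3679 + e^4=54.5982 + e^4=54.5982 + e^4=54.5982. Sum = 164.1625, which rounds to 164.16.

164.16


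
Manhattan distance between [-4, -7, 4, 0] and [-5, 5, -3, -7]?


d = sum of absolute differences: |-4--5|=1 + |-7-5|=12 + |4--3|=7 + |0--7|=7 = 27.

27


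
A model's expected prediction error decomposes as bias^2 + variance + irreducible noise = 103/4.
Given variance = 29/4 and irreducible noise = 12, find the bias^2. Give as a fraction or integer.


Total error = bias^2 + variance + irreducible noise. So bias^2 = 103/4 - 29/4 - 12 = 13/2.

13/2


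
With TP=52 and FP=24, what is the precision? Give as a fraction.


Precision = TP / (TP + FP) = 52 / 76 = 13/19.

13/19


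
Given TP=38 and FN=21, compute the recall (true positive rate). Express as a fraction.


Recall = TP / (TP + FN) = 38 / 59 = 38/59.

38/59


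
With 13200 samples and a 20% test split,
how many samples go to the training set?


Test set = 13200 * 20% = 2640. Training set = 13200 - 2640 = 10560.

10560


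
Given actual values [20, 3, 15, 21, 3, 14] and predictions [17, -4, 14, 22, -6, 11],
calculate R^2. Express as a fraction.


Mean(y) = 38/3. SS_res = 150. SS_tot = 952/3. R^2 = 1 - 150/(952/3) = 251/476.

251/476


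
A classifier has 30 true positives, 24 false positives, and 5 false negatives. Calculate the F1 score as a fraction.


Precision = 30/54 = 5/9. Recall = 30/35 = 6/7. F1 = 2*P*R/(P+R) = 60/89.

60/89


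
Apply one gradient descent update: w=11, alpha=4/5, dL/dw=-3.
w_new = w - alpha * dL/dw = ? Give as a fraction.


w_new = 11 - 4/5 * -3 = 11 - -12/5 = 67/5.

67/5


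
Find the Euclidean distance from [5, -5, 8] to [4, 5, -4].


d = sqrt(sum of squared differences). (5-4)^2=1, (-5-5)^2=100, (8--4)^2=144. Sum = 245.

sqrt(245)


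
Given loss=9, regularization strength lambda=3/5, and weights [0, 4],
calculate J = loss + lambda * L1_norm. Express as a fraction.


L1 norm = sum(|w|) = 4. J = 9 + 3/5 * 4 = 57/5.

57/5


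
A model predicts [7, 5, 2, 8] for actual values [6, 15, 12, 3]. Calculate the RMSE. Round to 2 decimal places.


MSE = 56.5000. RMSE = sqrt(56.5000) = 7.52.

7.52


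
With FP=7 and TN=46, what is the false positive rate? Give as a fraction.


FPR = FP / (FP + TN) = 7 / 53 = 7/53.

7/53


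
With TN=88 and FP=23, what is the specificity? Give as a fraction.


Specificity = TN / (TN + FP) = 88 / 111 = 88/111.

88/111


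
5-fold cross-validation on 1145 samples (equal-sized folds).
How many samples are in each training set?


Each validation fold has 1145/5 = 229 samples. Training set = 1145 - 229 = 916.

916


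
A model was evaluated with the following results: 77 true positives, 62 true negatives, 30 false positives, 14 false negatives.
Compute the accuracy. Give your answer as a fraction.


Accuracy = (TP + TN) / (TP + TN + FP + FN) = (77 + 62) / 183 = 139/183.

139/183


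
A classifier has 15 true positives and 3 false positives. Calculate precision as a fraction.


Precision = TP / (TP + FP) = 15 / 18 = 5/6.

5/6


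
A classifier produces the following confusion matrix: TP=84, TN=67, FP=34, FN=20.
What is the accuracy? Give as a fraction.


Accuracy = (TP + TN) / (TP + TN + FP + FN) = (84 + 67) / 205 = 151/205.

151/205


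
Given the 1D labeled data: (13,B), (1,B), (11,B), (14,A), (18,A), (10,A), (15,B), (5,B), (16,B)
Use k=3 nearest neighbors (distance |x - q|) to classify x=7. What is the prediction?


Distances: |13-7|=6, |1-7|=6, |11-7|=4, |14-7|=7, |18-7|=11, |10-7|=3, |15-7|=8, |5-7|=2, |16-7|=9. 3 nearest: (5,B), (10,A), (11,B). Counts: {'B': 2, 'A': 1}. Majority class: B.

B


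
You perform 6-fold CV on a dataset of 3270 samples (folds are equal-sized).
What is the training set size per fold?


Each validation fold has 3270/6 = 545 samples. Training set = 3270 - 545 = 2725.

2725


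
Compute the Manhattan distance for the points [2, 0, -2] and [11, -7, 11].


d = sum of absolute differences: |2-11|=9 + |0--7|=7 + |-2-11|=13 = 29.

29


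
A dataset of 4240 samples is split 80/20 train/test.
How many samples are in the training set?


Test set = 4240 * 20% = 848. Training set = 4240 - 848 = 3392.

3392


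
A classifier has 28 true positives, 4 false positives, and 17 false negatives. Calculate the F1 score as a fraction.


Precision = 28/32 = 7/8. Recall = 28/45 = 28/45. F1 = 2*P*R/(P+R) = 8/11.

8/11


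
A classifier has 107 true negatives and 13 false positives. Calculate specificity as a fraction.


Specificity = TN / (TN + FP) = 107 / 120 = 107/120.

107/120


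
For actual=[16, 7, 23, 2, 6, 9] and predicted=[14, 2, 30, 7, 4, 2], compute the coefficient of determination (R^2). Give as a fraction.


Mean(y) = 21/2. SS_res = 156. SS_tot = 587/2. R^2 = 1 - 156/(587/2) = 275/587.

275/587


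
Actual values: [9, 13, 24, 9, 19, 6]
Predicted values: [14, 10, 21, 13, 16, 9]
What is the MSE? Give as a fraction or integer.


MSE = (1/6) * ((9-14)^2=25 + (13-10)^2=9 + (24-21)^2=9 + (9-13)^2=16 + (19-16)^2=9 + (6-9)^2=9). Sum = 77. MSE = 77/6.

77/6


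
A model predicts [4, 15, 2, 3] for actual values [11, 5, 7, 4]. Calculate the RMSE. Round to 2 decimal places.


MSE = 43.7500. RMSE = sqrt(43.7500) = 6.61.

6.61


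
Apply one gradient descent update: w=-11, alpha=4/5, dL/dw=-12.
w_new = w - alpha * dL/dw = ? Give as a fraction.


w_new = -11 - 4/5 * -12 = -11 - -48/5 = -7/5.

-7/5


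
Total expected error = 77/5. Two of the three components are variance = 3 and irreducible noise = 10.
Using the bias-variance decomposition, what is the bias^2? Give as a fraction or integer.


Total error = bias^2 + variance + irreducible noise. So bias^2 = 77/5 - 3 - 10 = 12/5.

12/5


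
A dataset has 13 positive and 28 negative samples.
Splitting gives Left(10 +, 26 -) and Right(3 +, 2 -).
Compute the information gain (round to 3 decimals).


H(parent) = 0.9012. H(left) = 0.8524, H(right) = 0.9710. Weighted = (36/41)*0.8524 + (5/41)*0.9710 = 0.8669. IG = 0.9012 - 0.8669 = 0.0343, which rounds to 0.034.

0.034


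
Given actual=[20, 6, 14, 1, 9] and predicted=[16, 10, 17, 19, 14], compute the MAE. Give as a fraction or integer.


MAE = (1/5) * (|20-16|=4 + |6-10|=4 + |14-17|=3 + |1-19|=18 + |9-14|=5). Sum = 34. MAE = 34/5.

34/5


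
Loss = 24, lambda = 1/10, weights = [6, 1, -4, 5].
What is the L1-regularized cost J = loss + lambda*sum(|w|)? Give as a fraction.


L1 norm = sum(|w|) = 16. J = 24 + 1/10 * 16 = 128/5.

128/5


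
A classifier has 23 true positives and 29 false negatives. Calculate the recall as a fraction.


Recall = TP / (TP + FN) = 23 / 52 = 23/52.

23/52


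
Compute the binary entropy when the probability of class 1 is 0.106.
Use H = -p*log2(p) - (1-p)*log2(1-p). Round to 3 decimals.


H = -0.106*log2(0.106) - 0.894*log2(0.894) = 0.488.

0.488


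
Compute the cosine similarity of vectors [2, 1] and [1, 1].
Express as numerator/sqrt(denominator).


dot = 3. |a|^2 = 5, |b|^2 = 2. cos = 3/sqrt(10).

3/sqrt(10)


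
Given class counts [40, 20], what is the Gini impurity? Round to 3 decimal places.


Total = 60. Proportions: 40/60, 20/60. sum(p_i^2) = 0.5556. Gini = 1 - 0.5556 = 0.4444, which rounds to 0.444.

0.444


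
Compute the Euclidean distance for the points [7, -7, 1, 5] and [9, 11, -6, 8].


d = sqrt(sum of squared differences). (7-9)^2=4, (-7-11)^2=324, (1--6)^2=49, (5-8)^2=9. Sum = 386.

sqrt(386)


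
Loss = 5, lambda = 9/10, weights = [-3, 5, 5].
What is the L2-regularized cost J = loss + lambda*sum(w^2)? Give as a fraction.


L2 sq norm = sum(w^2) = 59. J = 5 + 9/10 * 59 = 581/10.

581/10


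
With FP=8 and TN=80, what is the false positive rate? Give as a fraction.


FPR = FP / (FP + TN) = 8 / 88 = 1/11.

1/11


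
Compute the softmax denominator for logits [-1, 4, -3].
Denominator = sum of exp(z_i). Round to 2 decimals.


Denom = e^-1=0.3679 + e^4=54.5982 + e^-3=0.0498. Sum = 55.0159, which rounds to 55.02.

55.02


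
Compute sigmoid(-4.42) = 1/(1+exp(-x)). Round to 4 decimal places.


sigma(-4.42) = 1/(1+e^(4.42)) = 1/(1+83.096285) = 1/84.096285 = 0.0119.

0.0119


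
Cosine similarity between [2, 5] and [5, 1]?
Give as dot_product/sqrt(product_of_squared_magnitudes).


dot = 15. |a|^2 = 29, |b|^2 = 26. cos = 15/sqrt(754).

15/sqrt(754)


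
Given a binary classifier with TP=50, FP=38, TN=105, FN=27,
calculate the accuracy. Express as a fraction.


Accuracy = (TP + TN) / (TP + TN + FP + FN) = (50 + 105) / 220 = 31/44.

31/44


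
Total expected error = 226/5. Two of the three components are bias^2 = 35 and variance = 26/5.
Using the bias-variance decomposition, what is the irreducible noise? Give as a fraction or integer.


Total error = bias^2 + variance + irreducible noise. So irreducible noise = 226/5 - 35 - 26/5 = 5.

5
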